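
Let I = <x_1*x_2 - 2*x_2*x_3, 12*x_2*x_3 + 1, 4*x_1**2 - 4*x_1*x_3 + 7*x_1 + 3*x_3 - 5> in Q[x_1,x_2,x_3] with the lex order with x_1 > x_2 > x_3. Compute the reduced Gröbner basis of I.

G = {x_1 - 2*x_3, x_2 + 2/15*x_3 + 17/60, x_3**2 + 17/8*x_3 - 5/8}

f_1 = x_1*x_2 - 2*x_2*x_3, LT = x_1*x_2.
f_2 = 12*x_2*x_3 + 1, LT = x_2*x_3.
f_3 = 4*x_1**2 - 4*x_1*x_3 + 7*x_1 + 3*x_3 - 5, LT = x_1**2.

S(f_1,f_2): lcm = x_1*x_2*x_3. S = -1/12*x_1 - 2*x_2*x_3**2.
  leading term x_1: no divisor's leading term divides it; move -1/12*x_1 to the remainder.
  leading term x_2*x_3**2: subtract (-1/6*x_3)·f_2 from -2*x_2*x_3**2 → 1/6*x_3
  leading term x_3: no divisor's leading term divides it; move 1/6*x_3 to the remainder.
  remainder -1/12*x_1 + 1/6*x_3 ≠ 0; add g_4 = -1/12*x_1 + 1/6*x_3 to the basis.

S(f_1,f_3): lcm = x_1**2*x_2. S = -x_1*x_2*x_3 - 7/4*x_1*x_2 - 3/4*x_2*x_3 + 5/4*x_2.
  leading term x_1*x_2*x_3: subtract (-x_3)·f_1 from -x_1*x_2*x_3 - 7/4*x_1*x_2 - 3/4*x_2*x_3 + 5/4*x_2 → -7/4*x_1*x_2 - 2*x_2*x_3**2 - 3/4*x_2*x_3 + 5/4*x_2
  leading term x_1*x_2: subtract (-7/4)·f_1 from -7/4*x_1*x_2 - 2*x_2*x_3**2 - 3/4*x_2*x_3 + 5/4*x_2 → -2*x_2*x_3**2 - 17/4*x_2*x_3 + 5/4*x_2
  leading term x_2*x_3**2: subtract (-1/6*x_3)·f_2 from -2*x_2*x_3**2 - 17/4*x_2*x_3 + 5/4*x_2 → -17/4*x_2*x_3 + 5/4*x_2 + 1/6*x_3
  leading term x_2*x_3: subtract (-17/48)·f_2 from -17/4*x_2*x_3 + 5/4*x_2 + 1/6*x_3 → 5/4*x_2 + 1/6*x_3 + 17/48
  leading term x_2: no divisor's leading term divides it; move 5/4*x_2 to the remainder.
  leading term x_3: no divisor's leading term divides it; move 1/6*x_3 to the remainder.
  leading term 1: no divisor's leading term divides it; move 17/48 to the remainder.
  remainder 5/4*x_2 + 1/6*x_3 + 17/48 ≠ 0; add g_5 = 5/4*x_2 + 1/6*x_3 + 17/48 to the basis.

S(f_3,g_4): lcm = x_1**2. S = x_1*x_3 + 7/4*x_1 + 3/4*x_3 - 5/4.
  leading term x_1*x_3: subtract (-12*x_3)·g_4 from x_1*x_3 + 7/4*x_1 + 3/4*x_3 - 5/4 → 7/4*x_1 + 2*x_3**2 + 3/4*x_3 - 5/4
  leading term x_1: subtract (-21)·g_4 from 7/4*x_1 + 2*x_3**2 + 3/4*x_3 - 5/4 → 2*x_3**2 + 17/4*x_3 - 5/4
  leading term x_3**2: no divisor's leading term divides it; move 2*x_3**2 to the remainder.
  leading term x_3: no divisor's leading term divides it; move 17/4*x_3 to the remainder.
  leading term 1: no divisor's leading term divides it; move -5/4 to the remainder.
  remainder 2*x_3**2 + 17/4*x_3 - 5/4 ≠ 0; add g_6 = 2*x_3**2 + 17/4*x_3 - 5/4 to the basis.

The other S-polynomials (S(f_2,f_3), S(f_1,g_4), S(f_2,g_4), S(f_1,g_5), S(f_2,g_5), S(f_3,g_5), S(g_4,g_5), S(f_1,g_6), S(f_2,g_6), S(f_3,g_6), S(g_4,g_6), S(g_5,g_6)) all reduce to 0 modulo the current basis, so we have a Gröbner basis.
Inter-reduce: drop elements whose leading term is divisible by another's, tail-reduce, and make monic.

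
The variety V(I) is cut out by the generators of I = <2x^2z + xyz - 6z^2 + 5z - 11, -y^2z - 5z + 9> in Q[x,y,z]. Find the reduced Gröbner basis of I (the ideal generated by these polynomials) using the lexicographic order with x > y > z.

The reduced Gröbner basis is the canonical form of the ideal for this ordering.

f_1 = 2x^2z + xyz - 6z^2 + 5z - 11, LT = x^2z.
f_2 = -y^2z - 5z + 9, LT = y^2z.

S(f_1,f_2): lcm = x^2y^2z. S = -5x^2z + 9x^2 + 1/2xy^3z - 3y^2z^2 + 5/2y^2z - 11/2y^2.
  leading term x^2z: subtract (-5/2)·f_1 from -5x^2z + 9x^2 + 1/2xy^3z - 3y^2z^2 + 5/2y^2z - 11/2y^2 → 9x^2 + 1/2xy^3z + 5/2xyz - 3y^2z^2 + 5/2y^2z - 11/2y^2 - 15z^2 + 25/2z - 55/2
  leading term x^2: no divisor's leading term divides it; move 9x^2 to the remainder.
  leading term xy^3z: subtract (-1/2xy)·f_2 from 1/2xy^3z + 5/2xyz - 3y^2z^2 + 5/2y^2z - 11/2y^2 - 15z^2 + 25/2z - 55/2 → 9/2xy - 3y^2z^2 + 5/2y^2z - 11/2y^2 - 15z^2 + 25/2z - 55/2
  leading term xy: no divisor's leading term divides it; move 9/2xy to the remainder.
  leading term y^2z^2: subtract (3z)·f_2 from -3y^2z^2 + 5/2y^2z - 11/2y^2 - 15z^2 + 25/2z - 55/2 → 5/2y^2z - 11/2y^2 - 29/2z - 55/2
  leading term y^2z: subtract (-5/2)·f_2 from 5/2y^2z - 11/2y^2 - 29/2z - 55/2 → -11/2y^2 - 27z - 5
  leading term y^2: no divisor's leading term divides it; move -11/2y^2 to the remainder.
  leading term z: no divisor's leading term divides it; move -27z to the remainder.
  leading term 1: no divisor's leading term divides it; move -5 to the remainder.
  remainder 9x^2 + 9/2xy - 11/2y^2 - 27z - 5 ≠ 0; add g_3 = 9x^2 + 9/2xy - 11/2y^2 - 27z - 5 to the basis.

The other S-polynomials (S(f_1,g_3), S(f_2,g_3)) all reduce to 0 modulo the current basis, so we have a Gröbner basis.
Inter-reduce: drop elements whose leading term is divisible by another's, tail-reduce, and make monic.

G = {x^2 + 1/2xy - 11/18y^2 - 3z - 5/9, y^2z + 5z - 9}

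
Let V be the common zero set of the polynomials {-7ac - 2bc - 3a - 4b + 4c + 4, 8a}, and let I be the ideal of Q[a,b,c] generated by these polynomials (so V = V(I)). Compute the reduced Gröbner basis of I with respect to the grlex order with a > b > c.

f_1 = -7ac - 2bc - 3a - 4b + 4c + 4, LT = ac.
f_2 = 8a, LT = a.

S(f_1,f_2): lcm = ac. S = 2/7bc + 3/7a + 4/7b - 4/7c - 4/7.
  leading term bc: no divisor's leading term divides it; move 2/7bc to the remainder.
  leading term a: subtract (3/56)·f_2 from 3/7a + 4/7b - 4/7c - 4/7 → 4/7b - 4/7c - 4/7
  leading term b: no divisor's leading term divides it; move 4/7b to the remainder.
  leading term c: no divisor's leading term divides it; move -4/7c to the remainder.
  leading term 1: no divisor's leading term divides it; move -4/7 to the remainder.
  remainder 2/7bc + 4/7b - 4/7c - 4/7 ≠ 0; add g_3 = 2/7bc + 4/7b - 4/7c - 4/7 to the basis.

The other S-polynomials (S(f_1,g_3), S(f_2,g_3)) all reduce to 0 modulo the current basis, so we have a Gröbner basis.
Inter-reduce: drop elements whose leading term is divisible by another's, tail-reduce, and make monic.

G = {bc + 2b - 2c - 2, a}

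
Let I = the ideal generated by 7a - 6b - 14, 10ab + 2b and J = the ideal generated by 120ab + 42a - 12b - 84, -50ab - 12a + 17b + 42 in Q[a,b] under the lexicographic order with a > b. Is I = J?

No, the ideals differ.

Equality of ideals is decidable: compute both reduced Gröbner bases (unique for the ordering) and check whether they agree.
Buchberger on the first generating set:
f_1 = 7a - 6b - 14, LT = a.
f_2 = 10ab + 2b, LT = ab.

S(f_1,f_2): lcm = ab. S = -\tfrac{6}{7}b^{2} - \tfrac{11}{5}b.
  leading term b^{2}: no divisor's leading term divides it; move -\tfrac{6}{7}b^{2} to the remainder.
  leading term b: no divisor's leading term divides it; move -\tfrac{11}{5}b to the remainder.
  remainder -\tfrac{6}{7}b^{2} - \tfrac{11}{5}b ≠ 0; add g_3 = -\tfrac{6}{7}b^{2} - \tfrac{11}{5}b to the basis.

The other S-polynomials (S(f_1,g_3), S(f_2,g_3)) all reduce to 0 modulo the current basis, so we have a Gröbner basis.
Inter-reduce: drop elements whose leading term is divisible by another's, tail-reduce, and make monic.
Reduced Gröbner basis: {a - \tfrac{6}{7}b - 2, b^{2} + \tfrac{77}{30}b}.

Buchberger on the second generating set:
h_1 = 120ab + 42a - 12b - 84, LT = ab.
h_2 = -50ab - 12a + 17b + 42, LT = ab.

S(h_1,h_2): lcm = ab. S = \tfrac{11}{100}a + \tfrac{6}{25}b + \tfrac{7}{50}.
  leading term a: no divisor's leading term divides it; move \tfrac{11}{100}a to the remainder.
  leading term b: no divisor's leading term divides it; move \tfrac{6}{25}b to the remainder.
  leading term 1: no divisor's leading term divides it; move \tfrac{7}{50} to the remainder.
  remainder \tfrac{11}{100}a + \tfrac{6}{25}b + \tfrac{7}{50} ≠ 0; add k_3 = \tfrac{11}{100}a + \tfrac{6}{25}b + \tfrac{7}{50} to the basis.

S(h_1,k_3): lcm = ab. S = \tfrac{7}{20}a - \tfrac{24}{11}b^{2} - \tfrac{151}{110}b - \tfrac{7}{10}.
  leading term a: subtract (\tfrac{35}{11})·k_3 from \tfrac{7}{20}a - \tfrac{24}{11}b^{2} - \tfrac{151}{110}b - \tfrac{7}{10} → -\tfrac{24}{11}b^{2} - \tfrac{47}{22}b - \tfrac{63}{55}
  leading term b^{2}: no divisor's leading term divides it; move -\tfrac{24}{11}b^{2} to the remainder.
  leading term b: no divisor's leading term divides it; move -\tfrac{47}{22}b to the remainder.
  leading term 1: no divisor's leading term divides it; move -\tfrac{63}{55} to the remainder.
  remainder -\tfrac{24}{11}b^{2} - \tfrac{47}{22}b - \tfrac{63}{55} ≠ 0; add k_4 = -\tfrac{24}{11}b^{2} - \tfrac{47}{22}b - \tfrac{63}{55} to the basis.

The other S-polynomials (S(h_2,k_3), S(h_1,k_4), S(h_2,k_4), S(k_3,k_4)) all reduce to 0 modulo the current basis, so we have a Gröbner basis.
Inter-reduce: drop elements whose leading term is divisible by another's, tail-reduce, and make monic.
Reduced Gröbner basis: {a + \tfrac{24}{11}b + \tfrac{14}{11}, b^{2} + \tfrac{47}{48}b + \tfrac{21}{40}}.

These differ, so the ideals are not equal.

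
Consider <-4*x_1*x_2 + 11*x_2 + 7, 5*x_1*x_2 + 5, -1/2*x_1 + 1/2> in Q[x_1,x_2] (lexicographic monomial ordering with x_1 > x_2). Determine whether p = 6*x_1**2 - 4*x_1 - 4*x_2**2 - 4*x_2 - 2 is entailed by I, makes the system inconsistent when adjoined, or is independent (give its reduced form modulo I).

First compute the reduced Gröbner basis of I by Buchberger's algorithm.
f_1 = -4*x_1*x_2 + 11*x_2 + 7, LT = x_1*x_2.
f_2 = 5*x_1*x_2 + 5, LT = x_1*x_2.
f_3 = -1/2*x_1 + 1/2, LT = x_1.

S(f_1,f_2): lcm = x_1*x_2. S = -11/4*x_2 - 11/4.
  leading term x_2: no divisor's leading term divides it; move -11/4*x_2 to the remainder.
  leading term 1: no divisor's leading term divides it; move -11/4 to the remainder.
  remainder -11/4*x_2 - 11/4 ≠ 0; add h_4 = -11/4*x_2 - 11/4 to the basis.

The other S-polynomials (S(f_1,f_3), S(f_2,f_3), S(f_1,h_4), S(f_2,h_4), S(f_3,h_4)) all reduce to 0 modulo the current basis, so we have a Gröbner basis.
Inter-reduce: drop elements whose leading term is divisible by another's, tail-reduce, and make monic.
Reduced Gröbner basis: {x_1 - 1, x_2 + 1}.
Label its elements g_1 = x_1 - 1, g_2 = x_2 + 1.

Reduce p = 6*x_1**2 - 4*x_1 - 4*x_2**2 - 4*x_2 - 2 modulo G:
  leading term x_1**2: subtract (6*x_1)·g_1 from 6*x_1**2 - 4*x_1 - 4*x_2**2 - 4*x_2 - 2 → 2*x_1 - 4*x_2**2 - 4*x_2 - 2
  leading term x_1: subtract (2)·g_1 from 2*x_1 - 4*x_2**2 - 4*x_2 - 2 → -4*x_2**2 - 4*x_2
  leading term x_2**2: subtract (-4*x_2)·g_2 from -4*x_2**2 - 4*x_2 → 0
  normal form = 0.
Since the normal form is 0, p ∈ I.

The remainder on division by a Gröbner basis is unique — it is the normal form.

6*x_1**2 - 4*x_1 - 4*x_2**2 - 4*x_2 - 2 lies in I (it reduces to 0).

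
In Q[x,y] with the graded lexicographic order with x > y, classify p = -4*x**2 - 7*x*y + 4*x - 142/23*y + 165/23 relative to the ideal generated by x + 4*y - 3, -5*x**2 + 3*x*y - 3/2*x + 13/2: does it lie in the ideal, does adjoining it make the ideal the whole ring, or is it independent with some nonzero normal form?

First compute the reduced Gröbner basis of I by Buchberger's algorithm.
f_1 = x + 4*y - 3, LT = x.
f_2 = -5*x**2 + 3*x*y - 3/2*x + 13/2, LT = x**2.

S(f_1,f_2): lcm = x**2. S = 23/5*x*y - 33/10*x + 13/10.
  leading term x*y: subtract (23/5*y)·f_1 from 23/5*x*y - 33/10*x + 13/10 → -92/5*y**2 - 33/10*x + 69/5*y + 13/10
  leading term y**2: no divisor's leading term divides it; move -92/5*y**2 to the remainder.
  leading term x: subtract (-33/10)·f_1 from -33/10*x + 69/5*y + 13/10 → 27*y - 43/5
  leading term y: no divisor's leading term divides it; move 27*y to the remainder.
  leading term 1: no divisor's leading term divides it; move -43/5 to the remainder.
  remainder -92/5*y**2 + 27*y - 43/5 ≠ 0; add h_3 = -92/5*y**2 + 27*y - 43/5 to the basis.

The other S-polynomials (S(f_1,h_3), S(f_2,h_3)) all reduce to 0 modulo the current basis, so we have a Gröbner basis.
Inter-reduce: drop elements whose leading term is divisible by another's, tail-reduce, and make monic.
Reduced Gröbner basis: {y**2 - 135/92*y + 43/92, x + 4*y - 3}.
Label its elements g_1 = y**2 - 135/92*y + 43/92, g_2 = x + 4*y - 3.

Reduce p = -4*x**2 - 7*x*y + 4*x - 142/23*y + 165/23 modulo G:
  leading term x**2: subtract (-4*x)·g_2 from -4*x**2 - 7*x*y + 4*x - 142/23*y + 165/23 → 9*x*y - 8*x - 142/23*y + 165/23
  leading term x*y: subtract (9*y)·g_2 from 9*x*y - 8*x - 142/23*y + 165/23 → -36*y**2 - 8*x + 479/23*y + 165/23
  leading term y**2: subtract (-36)·g_1 from -36*y**2 - 8*x + 479/23*y + 165/23 → -8*x - 32*y + 24
  leading term x: subtract (-8)·g_2 from -8*x - 32*y + 24 → 0
  normal form = 0.
Since the normal form is 0, p ∈ I.

-4*x**2 - 7*x*y + 4*x - 142/23*y + 165/23 lies in I (it reduces to 0).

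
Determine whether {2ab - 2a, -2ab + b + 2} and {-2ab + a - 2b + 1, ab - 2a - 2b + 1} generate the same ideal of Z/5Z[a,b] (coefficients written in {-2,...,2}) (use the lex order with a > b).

Equality of ideals is decidable: compute both reduced Gröbner bases (unique for the ordering) and check whether they agree.
Buchberger on the first generating set:
f_1 = 2ab - 2a, LT = ab.
f_2 = -2ab + b + 2, LT = ab.

S(f_1,f_2): lcm = ab. S = -a - 2b + 1.
  leading term a: no divisor's leading term divides it; move -a to the remainder.
  leading term b: no divisor's leading term divides it; move -2b to the remainder.
  leading term 1: no divisor's leading term divides it; move 1 to the remainder.
  remainder -a - 2b + 1 ≠ 0; add g_3 = -a - 2b + 1 to the basis.

S(f_1,g_3): lcm = ab. S = -a - 2b^2 + b.
  leading term a: subtract (1)·g_3 from -a - 2b^2 + b → -2b^2 - 2b - 1
  leading term b^2: no divisor's leading term divides it; move -2b^2 to the remainder.
  leading term b: no divisor's leading term divides it; move -2b to the remainder.
  leading term 1: no divisor's leading term divides it; move -1 to the remainder.
  remainder -2b^2 - 2b - 1 ≠ 0; add g_4 = -2b^2 - 2b - 1 to the basis.

The other S-polynomials (S(f_2,g_3), S(f_1,g_4), S(f_2,g_4), S(g_3,g_4)) all reduce to 0 modulo the current basis, so we have a Gröbner basis.
Inter-reduce: drop elements whose leading term is divisible by another's, tail-reduce, and make monic.
Reduced Gröbner basis: {a + 2b - 1, b^2 + b - 2}.

Buchberger on the second generating set:
h_1 = -2ab + a - 2b + 1, LT = ab.
h_2 = ab - 2a - 2b + 1, LT = ab.

S(h_1,h_2): lcm = ab. S = -a - 2b + 1.
  leading term a: no divisor's leading term divides it; move -a to the remainder.
  leading term b: no divisor's leading term divides it; move -2b to the remainder.
  leading term 1: no divisor's leading term divides it; move 1 to the remainder.
  remainder -a - 2b + 1 ≠ 0; add k_3 = -a - 2b + 1 to the basis.

S(h_1,k_3): lcm = ab. S = 2a - 2b^2 + 2b + 2.
  leading term a: subtract (-2)·k_3 from 2a - 2b^2 + 2b + 2 → -2b^2 - 2b - 1
  leading term b^2: no divisor's leading term divides it; move -2b^2 to the remainder.
  leading term b: no divisor's leading term divides it; move -2b to the remainder.
  leading term 1: no divisor's leading term divides it; move -1 to the remainder.
  remainder -2b^2 - 2b - 1 ≠ 0; add k_4 = -2b^2 - 2b - 1 to the basis.

The other S-polynomials (S(h_2,k_3), S(h_1,k_4), S(h_2,k_4), S(k_3,k_4)) all reduce to 0 modulo the current basis, so we have a Gröbner basis.
Inter-reduce: drop elements whose leading term is divisible by another's, tail-reduce, and make monic.
Reduced Gröbner basis: {a + 2b - 1, b^2 + b - 2}.

Same reduced basis, so the two generating sets span the same ideal.

Yes, the ideals are equal.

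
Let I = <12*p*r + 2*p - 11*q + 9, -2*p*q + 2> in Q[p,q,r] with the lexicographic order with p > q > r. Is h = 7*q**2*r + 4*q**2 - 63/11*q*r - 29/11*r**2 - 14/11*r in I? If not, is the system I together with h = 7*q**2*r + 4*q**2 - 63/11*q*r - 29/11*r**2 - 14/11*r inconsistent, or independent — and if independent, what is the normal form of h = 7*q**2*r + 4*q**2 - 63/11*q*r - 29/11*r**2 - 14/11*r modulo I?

7*q**2*r + 4*q**2 - 63/11*q*r - 29/11*r**2 - 14/11*r is independent of I; its normal form modulo I is 36/11*q + 5*r**2 + 48/11*r + 8/11.

First compute the reduced Gröbner basis of I by Buchberger's algorithm.
f_1 = 12*p*r + 2*p - 11*q + 9, LT = p*r.
f_2 = -2*p*q + 2, LT = p*q.

S(f_1,f_2): lcm = p*q*r. S = 1/6*p*q - 11/12*q**2 + 3/4*q + r.
  reduce S modulo (f_1, f_2):
  remainder -11/12*q**2 + 3/4*q + r + 1/6 ≠ 0; add k_3 = -11/12*q**2 + 3/4*q + r + 1/6 to the basis.

The other S-polynomials (S(f_1,k_3), S(f_2,k_3)) all reduce to 0 modulo the current basis, so we have a Gröbner basis.
Inter-reduce: drop elements whose leading term is divisible by another's, tail-reduce, and make monic.
Reduced Gröbner basis: {p*q - 1, p*r + 1/6*p - 11/12*q + 3/4, q**2 - 9/11*q - 12/11*r - 2/11}.
Label its elements g_1 = p*q - 1, g_2 = p*r + 1/6*p - 11/12*q + 3/4, g_3 = q**2 - 9/11*q - 12/11*r - 2/11.

Reduce h = 7*q**2*r + 4*q**2 - 63/11*q*r - 29/11*r**2 - 14/11*r modulo G:
  leading term q**2*r: subtract (7*r)·g_3 from 7*q**2*r + 4*q**2 - 63/11*q*r - 29/11*r**2 - 14/11*r → 4*q**2 + 5*r**2
  leading term q**2: subtract (4)·g_3 from 4*q**2 + 5*r**2 → 36/11*q + 5*r**2 + 48/11*r + 8/11
  leading term q: no divisor's leading term divides it; move 36/11*q to the remainder.
  leading term r**2: no divisor's leading term divides it; move 5*r**2 to the remainder.
  leading term r: no divisor's leading term divides it; move 48/11*r to the remainder.
  leading term 1: no divisor's leading term divides it; move 8/11 to the remainder.
  normal form = 36/11*q + 5*r**2 + 48/11*r + 8/11.
The normal form is nonzero, so h ∉ I. Since h minus its normal form lies in I, I + (h) = I + (n) where n = 36/11*q + 5*r**2 + 48/11*r + 8/11; decide whether this ideal is the whole ring.
Run Buchberger on G together with n (pairs among the g_i already reduce to 0 since G is a Gröbner basis):
g_1 = p*q - 1, LT = p*q.
g_2 = p*r + 1/6*p - 11/12*q + 3/4, LT = p*r.
g_3 = q**2 - 9/11*q - 12/11*r - 2/11, LT = q**2.
n = 36/11*q + 5*r**2 + 48/11*r + 8/11, LT = q.

S(g_1,n): lcm = p*q. S = -55/36*p*r**2 - 4/3*p*r - 2/9*p - 1.
  reduce S modulo (g_1, g_2, g_3, n):
  remainder -55/1296*p + 33275/15552*r**3 + 315205/93312*r**2 + 1199/432*r + 671/23328 ≠ 0; add m_5 = -55/1296*p + 33275/15552*r**3 + 315205/93312*r**2 + 1199/432*r + 671/23328 to the basis.

S(g_3,n): lcm = q**2. S = -55/36*q*r**2 - 4/3*q*r - 103/99*q - 12/11*r - 2/11.
  reduce S modulo (g_1, g_2, g_3, n, m_5):
  remainder 3025/1296*r**4 + 110/27*r**3 + 1201/324*r**2 + 16/27*r + 4/81 ≠ 0; add m_6 = 3025/1296*r**4 + 110/27*r**3 + 1201/324*r**2 + 16/27*r + 4/81 to the basis.

The other S-polynomials (S(g_1,g_2), S(g_1,g_3), S(g_2,g_3), S(g_2,n), S(g_1,m_5), S(g_2,m_5), S(g_3,m_5), S(n,m_5), S(g_1,m_6), S(g_2,m_6), S(g_3,m_6), S(n,m_6), S(m_5,m_6)) all reduce to 0 modulo the current basis, so we have a Gröbner basis.
Inter-reduce: drop elements whose leading term is divisible by another's, tail-reduce, and make monic.
Reduced Gröbner basis: {p - 605/12*r**3 - 5731/72*r**2 - 327/5*r - 61/90, q + 55/36*r**2 + 4/3*r + 2/9, r**4 + 96/55*r**3 + 4804/3025*r**2 + 768/3025*r + 64/3025}.
The reduced Gröbner basis of I + (h) is {p - 605/12*r**3 - 5731/72*r**2 - 327/5*r - 61/90, q + 55/36*r**2 + 4/3*r + 2/9, r**4 + 96/55*r**3 + 4804/3025*r**2 + 768/3025*r + 64/3025} ≠ {1}, a proper ideal, so the enlarged system stays consistent: h is independent of I, with normal form 36/11*q + 5*r**2 + 48/11*r + 8/11.

Ideal membership is decidable via reduction modulo a Gröbner basis.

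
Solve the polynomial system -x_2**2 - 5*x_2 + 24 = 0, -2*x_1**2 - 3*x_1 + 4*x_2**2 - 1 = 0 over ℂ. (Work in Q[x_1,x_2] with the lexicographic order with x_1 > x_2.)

{(-3/4 + sqrt(2049)/4, -8), (-sqrt(2049)/4 - 3/4, -8), (-5, 3), (7/2, 3)}

Compute a lex Gröbner basis by Buchberger's algorithm.
f_1 = -x_2**2 - 5*x_2 + 24, LT = x_2**2.
f_2 = -2*x_1**2 - 3*x_1 + 4*x_2**2 - 1, LT = x_1**2.

S(f_1,f_2): leading monomials are coprime, so the S-polynomial reduces to 0 (Buchberger's first criterion).
Every S-polynomial of the final basis reduces to 0, so we have a Gröbner basis.
Inter-reduce: drop elements whose leading term is divisible by another's, tail-reduce, and make monic.
Reduced Gröbner basis: {x_1**2 + 3/2*x_1 + 10*x_2 - 95/2, x_2**2 + 5*x_2 - 24}.

Since the basis is lex-ordered, x_2**2 + 5*x_2 - 24 is univariate in x_2. Its roots are {-8, 3}. Back-substituting each root into the other basis elements fixes the other coordinates.
  x_2 = -8: the earlier basis element becomes x_1**2 + 3/2*x_1 - 255/2 = 0, giving x_1 = -3/4 + sqrt(2049)/4, -sqrt(2049)/4 - 3/4 — points (-3/4 + sqrt(2049)/4, -8), (-sqrt(2049)/4 - 3/4, -8).
  x_2 = 3: the earlier basis element becomes x_1**2 + 3/2*x_1 - 35/2 = 0, giving x_1 = -5, 7/2 — points (-5, 3), (7/2, 3).
A lex Gröbner basis triangularizes the system, enabling back-substitution.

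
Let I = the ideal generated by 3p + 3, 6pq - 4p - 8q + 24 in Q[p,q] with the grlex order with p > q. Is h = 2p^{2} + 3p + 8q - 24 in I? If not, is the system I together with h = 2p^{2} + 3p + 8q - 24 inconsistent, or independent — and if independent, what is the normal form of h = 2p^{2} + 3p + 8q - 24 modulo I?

Adjoining 2p^{2} + 3p + 8q - 24 makes the ideal the whole ring: the system is inconsistent.

First compute the reduced Gröbner basis of I by Buchberger's algorithm.
f_1 = 3p + 3, LT = p.
f_2 = 6pq - 4p - 8q + 24, LT = pq.

S(f_1,f_2): lcm = pq. S = \tfrac{2}{3}p + \tfrac{7}{3}q - 4.
  leading term p: subtract (\tfrac{2}{9})·f_1 from \tfrac{2}{3}p + \tfrac{7}{3}q - 4 → \tfrac{7}{3}q - \tfrac{14}{3}
  leading term q: no divisor's leading term divides it; move \tfrac{7}{3}q to the remainder.
  leading term 1: no divisor's leading term divides it; move -\tfrac{14}{3} to the remainder.
  remainder \tfrac{7}{3}q - \tfrac{14}{3} ≠ 0; add k_3 = \tfrac{7}{3}q - \tfrac{14}{3} to the basis.

The other S-polynomials (S(f_1,k_3), S(f_2,k_3)) all reduce to 0 modulo the current basis, so we have a Gröbner basis.
Inter-reduce: drop elements whose leading term is divisible by another's, tail-reduce, and make monic.
Reduced Gröbner basis: {p + 1, q - 2}.
Label its elements g_1 = p + 1, g_2 = q - 2.

Reduce h = 2p^{2} + 3p + 8q - 24 modulo G:
  leading term p^{2}: subtract (2p)·g_1 from 2p^{2} + 3p + 8q - 24 → p + 8q - 24
  leading term p: subtract (1)·g_1 from p + 8q - 24 → 8q - 25
  leading term q: subtract (8)·g_2 from 8q - 25 → -9
  leading term 1: no divisor's leading term divides it; move -9 to the remainder.
  normal form = -9.
The normal form is nonzero, so h ∉ I. Since h minus its normal form lies in I, I + (h) = I + (r) where r = -9; decide whether this ideal is the whole ring.
Here r = -9 is a nonzero constant, hence a unit: 1 ∈ I + (h), the Gröbner basis of I + (h) is {1}, and the enlarged system has no common solution — adjoining h is inconsistent.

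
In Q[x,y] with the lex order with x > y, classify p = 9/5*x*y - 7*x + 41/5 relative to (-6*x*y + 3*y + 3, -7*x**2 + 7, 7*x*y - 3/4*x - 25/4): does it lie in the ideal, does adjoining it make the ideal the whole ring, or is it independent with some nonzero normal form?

Adjoining 9/5*x*y - 7*x + 41/5 makes the ideal the whole ring: the system is inconsistent.

First compute the reduced Gröbner basis of I by Buchberger's algorithm.
f_1 = -6*x*y + 3*y + 3, LT = x*y.
f_2 = -7*x**2 + 7, LT = x**2.
f_3 = 7*x*y - 3/4*x - 25/4, LT = x*y.

S(f_1,f_2): lcm = x**2*y. S = -1/2*x*y - 1/2*x + y.
  leading term x*y: subtract (1/12)·f_1 from -1/2*x*y - 1/2*x + y → -1/2*x + 3/4*y - 1/4
  leading term x: no divisor's leading term divides it; move -1/2*x to the remainder.
  leading term y: no divisor's leading term divides it; move 3/4*y to the remainder.
  leading term 1: no divisor's leading term divides it; move -1/4 to the remainder.
  remainder -1/2*x + 3/4*y - 1/4 ≠ 0; add h_4 = -1/2*x + 3/4*y - 1/4 to the basis.

S(f_1,f_3): lcm = x*y. S = 3/28*x - 1/2*y + 11/28.
  leading term x: subtract (-3/14)·h_4 from 3/28*x - 1/2*y + 11/28 → -19/56*y + 19/56
  leading term y: no divisor's leading term divides it; move -19/56*y to the remainder.
  leading term 1: no divisor's leading term divides it; move 19/56 to the remainder.
  remainder -19/56*y + 19/56 ≠ 0; add h_5 = -19/56*y + 19/56 to the basis.

The other S-polynomials (S(f_2,f_3), S(f_1,h_4), S(f_2,h_4), S(f_3,h_4), S(f_1,h_5), S(f_2,h_5), S(f_3,h_5), S(h_4,h_5)) all reduce to 0 modulo the current basis, so we have a Gröbner basis.
Inter-reduce: drop elements whose leading term is divisible by another's, tail-reduce, and make monic.
Reduced Gröbner basis: {x - 1, y - 1}.
Label its elements g_1 = x - 1, g_2 = y - 1.

Reduce p = 9/5*x*y - 7*x + 41/5 modulo G:
  leading term x*y: subtract (9/5*y)·g_1 from 9/5*x*y - 7*x + 41/5 → -7*x + 9/5*y + 41/5
  leading term x: subtract (-7)·g_1 from -7*x + 9/5*y + 41/5 → 9/5*y + 6/5
  leading term y: subtract (9/5)·g_2 from 9/5*y + 6/5 → 3
  leading term 1: no divisor's leading term divides it; move 3 to the remainder.
  normal form = 3.
The normal form is nonzero, so p ∉ I. Since p minus its normal form lies in I, I + (p) = I + (r) where r = 3; decide whether this ideal is the whole ring.
Here r = 3 is a nonzero constant, hence a unit: 1 ∈ I + (p), the Gröbner basis of I + (p) is {1}, and the enlarged system has no common solution — adjoining p is inconsistent.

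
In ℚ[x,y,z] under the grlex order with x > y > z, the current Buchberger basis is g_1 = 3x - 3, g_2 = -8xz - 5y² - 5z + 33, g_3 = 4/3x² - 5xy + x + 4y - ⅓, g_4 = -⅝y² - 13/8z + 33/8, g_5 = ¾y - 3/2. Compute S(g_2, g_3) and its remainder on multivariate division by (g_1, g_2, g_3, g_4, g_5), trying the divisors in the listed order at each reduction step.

lcm(LM(g_2), LM(g_3)) = x²z.
S = (lcm/LT(g_2))·g_2 − (lcm/LT(g_3))·g_3 = ⅝xy² + 15/4xyz - ⅛xz - 3yz - 33/8x + ¼z.
Reduce S modulo (g_1, g_2, g_3, g_4, g_5) in that order:
  leading term xy²: subtract (5/24y²)·g_1 from ⅝xy² + 15/4xyz - ⅛xz - 3yz - 33/8x + ¼z → 15/4xyz - ⅛xz + ⅝y² - 3yz - 33/8x + ¼z
  leading term xyz: subtract (5/4yz)·g_1 from 15/4xyz - ⅛xz + ⅝y² - 3yz - 33/8x + ¼z → -⅛xz + ⅝y² + ¾yz - 33/8x + ¼z
  leading term xz: subtract (-1/24z)·g_1 from -⅛xz + ⅝y² + ¾yz - 33/8x + ¼z → ⅝y² + ¾yz - 33/8x + ⅛z
  leading term y²: subtract (-1)·g_4 from ⅝y² + ¾yz - 33/8x + ⅛z → ¾yz - 33/8x - 3/2z + 33/8
  leading term yz: subtract (z)·g_5 from ¾yz - 33/8x - 3/2z + 33/8 → -33/8x + 33/8
  leading term x: subtract (-11/8)·g_1 from -33/8x + 33/8 → 0
The remainder is 0, so this S-polynomial contributes no new basis element.

S(g_2, g_3) = ⅝xy² + 15/4xyz - ⅛xz - 3yz - 33/8x + ¼z; remainder on division = 0.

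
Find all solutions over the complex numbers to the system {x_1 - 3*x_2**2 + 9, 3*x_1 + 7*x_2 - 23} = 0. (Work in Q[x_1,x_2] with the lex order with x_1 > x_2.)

{(382/27, -25/9), (3, 2)}

Compute a lex Gröbner basis by Buchberger's algorithm.
f_1 = x_1 - 3*x_2**2 + 9, LT = x_1.
f_2 = 3*x_1 + 7*x_2 - 23, LT = x_1.

S(f_1,f_2): lcm = x_1. S = -3*x_2**2 - 7/3*x_2 + 50/3.
  leading term x_2**2: no divisor's leading term divides it; move -3*x_2**2 to the remainder.
  leading term x_2: no divisor's leading term divides it; move -7/3*x_2 to the remainder.
  leading term 1: no divisor's leading term divides it; move 50/3 to the remainder.
  remainder -3*x_2**2 - 7/3*x_2 + 50/3 ≠ 0; add h_3 = -3*x_2**2 - 7/3*x_2 + 50/3 to the basis.

The other S-polynomials (S(f_1,h_3), S(f_2,h_3)) all reduce to 0 modulo the current basis, so we have a Gröbner basis.
Inter-reduce: drop elements whose leading term is divisible by another's, tail-reduce, and make monic.
Reduced Gröbner basis: {x_1 + 7/3*x_2 - 23/3, x_2**2 + 7/9*x_2 - 50/9}.

The lex basis is triangular: the last element involves only x_2. Solving x_2**2 + 7/9*x_2 - 50/9 = 0 gives x_2 ∈ {-25/9, 2}; substituting each value into the earlier elements determines the remaining variables.
  x_2 = -25/9: the earlier basis element becomes x_1 - 382/27 = 0, giving x_1 = 382/27 — point (382/27, -25/9).
  x_2 = 2: the earlier basis element becomes x_1 - 3 = 0, giving x_1 = 3 — point (3, 2).
Each listed point satisfies every original equation (direct substitution).
This is the nonlinear analogue of row-reducing a linear system.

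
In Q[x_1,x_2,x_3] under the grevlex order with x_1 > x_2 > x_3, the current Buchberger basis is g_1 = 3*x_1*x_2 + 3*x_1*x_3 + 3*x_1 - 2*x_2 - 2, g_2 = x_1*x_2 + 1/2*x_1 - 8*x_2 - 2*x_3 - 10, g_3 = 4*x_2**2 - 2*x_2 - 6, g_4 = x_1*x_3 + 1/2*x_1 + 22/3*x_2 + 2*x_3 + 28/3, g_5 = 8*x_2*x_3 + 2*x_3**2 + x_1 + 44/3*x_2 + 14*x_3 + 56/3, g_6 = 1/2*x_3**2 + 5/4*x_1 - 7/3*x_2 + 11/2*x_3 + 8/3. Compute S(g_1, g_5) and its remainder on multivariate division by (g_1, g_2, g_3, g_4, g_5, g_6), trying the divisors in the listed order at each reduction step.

S(g_1, g_5) = 3/4*x_1*x_3**2 - 1/8*x_1**2 - 11/6*x_1*x_2 - 3/4*x_1*x_3 - 2/3*x_2*x_3 - 7/3*x_1 - 2/3*x_3; remainder on division = -1/8*x_1**2 - 3/16*x_1 + 61/12*x_2 + 5/4*x_3 + 19/3.

lcm(LM(g_1), LM(g_5)) = x_1*x_2*x_3.
S = (lcm/LT(g_1))·g_1 − (lcm/LT(g_5))·g_5 = 3/4*x_1*x_3**2 - 1/8*x_1**2 - 11/6*x_1*x_2 - 3/4*x_1*x_3 - 2/3*x_2*x_3 - 7/3*x_1 - 2/3*x_3.
Reduce S modulo (g_1, g_2, g_3, g_4, g_5, g_6) in that order:
  leading term x_1*x_3**2: subtract (3/4*x_3)·g_4 from 3/4*x_1*x_3**2 - 1/8*x_1**2 - 11/6*x_1*x_2 - 3/4*x_1*x_3 - 2/3*x_2*x_3 - 7/3*x_1 - 2/3*x_3 → -1/8*x_1**2 - 11/6*x_1*x_2 - 9/8*x_1*x_3 - 37/6*x_2*x_3 - 3/2*x_3**2 - 7/3*x_1 - 23/3*x_3
  leading term x_1**2: no divisor's leading term divides it; move -1/8*x_1**2 to the remainder.
  leading term x_1*x_2: subtract (-11/18)·g_1 from -11/6*x_1*x_2 - 9/8*x_1*x_3 - 37/6*x_2*x_3 - 3/2*x_3**2 - 7/3*x_1 - 23/3*x_3 → 17/24*x_1*x_3 - 37/6*x_2*x_3 - 3/2*x_3**2 - 1/2*x_1 - 11/9*x_2 - 23/3*x_3 - 11/9
  leading term x_1*x_3: subtract (17/24)·g_4 from 17/24*x_1*x_3 - 37/6*x_2*x_3 - 3/2*x_3**2 - 1/2*x_1 - 11/9*x_2 - 23/3*x_3 - 11/9 → -37/6*x_2*x_3 - 3/2*x_3**2 - 41/48*x_1 - 77/12*x_2 - 109/12*x_3 - 47/6
  leading term x_2*x_3: subtract (-37/48)·g_5 from -37/6*x_2*x_3 - 3/2*x_3**2 - 41/48*x_1 - 77/12*x_2 - 109/12*x_3 - 47/6 → 1/24*x_3**2 - 1/12*x_1 + 44/9*x_2 + 41/24*x_3 + 59/9
  leading term x_3**2: subtract (1/12)·g_6 from 1/24*x_3**2 - 1/12*x_1 + 44/9*x_2 + 41/24*x_3 + 59/9 → -3/16*x_1 + 61/12*x_2 + 5/4*x_3 + 19/3
  leading term x_1: no divisor's leading term divides it; move -3/16*x_1 to the remainder.
  leading term x_2: no divisor's leading term divides it; move 61/12*x_2 to the remainder.
  leading term x_3: no divisor's leading term divides it; move 5/4*x_3 to the remainder.
  leading term 1: no divisor's leading term divides it; move 19/3 to the remainder.
The remainder -1/8*x_1**2 - 3/16*x_1 + 61/12*x_2 + 5/4*x_3 + 19/3 is nonzero, so it would be added as the next basis element.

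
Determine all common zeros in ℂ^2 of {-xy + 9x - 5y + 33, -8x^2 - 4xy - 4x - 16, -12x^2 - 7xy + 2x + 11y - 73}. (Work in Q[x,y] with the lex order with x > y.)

{(-2, 5)}

Compute a lex Gröbner basis by Buchberger's algorithm.
f_1 = -xy + 9x - 5y + 33, LT = xy.
f_2 = -8x^2 - 4xy - 4x - 16, LT = x^2.
f_3 = -12x^2 - 7xy + 2x + 11y - 73, LT = x^2.

S(f_1,f_2): lcm = x^2y. S = -9x^2 - 1/2xy^2 + 9/2xy - 33x - 2y.
  leading term x^2: subtract (9/8)·f_2 from -9x^2 - 1/2xy^2 + 9/2xy - 33x - 2y → -1/2xy^2 + 9xy - 57/2x - 2y + 18
  leading term xy^2: subtract (1/2y)·f_1 from -1/2xy^2 + 9xy - 57/2x - 2y + 18 → 9/2xy - 57/2x + 5/2y^2 - 37/2y + 18
  leading term xy: subtract (-9/2)·f_1 from 9/2xy - 57/2x + 5/2y^2 - 37/2y + 18 → 12x + 5/2y^2 - 41y + 333/2
  leading term x: no divisor's leading term divides it; move 12x to the remainder.
  leading term y^2: no divisor's leading term divides it; move 5/2y^2 to the remainder.
  leading term y: no divisor's leading term divides it; move -41y to the remainder.
  leading term 1: no divisor's leading term divides it; move 333/2 to the remainder.
  remainder 12x + 5/2y^2 - 41y + 333/2 ≠ 0; add h_4 = 12x + 5/2y^2 - 41y + 333/2 to the basis.

S(f_1,f_3): lcm = x^2y. S = -9x^2 - 7/12xy^2 + 31/6xy - 33x + 11/12y^2 - 73/12y.
  leading term x^2: subtract (9/8)·f_2 from -9x^2 - 7/12xy^2 + 31/6xy - 33x + 11/12y^2 - 73/12y → -7/12xy^2 + 29/3xy - 57/2x + 11/12y^2 - 73/12y + 18
  leading term xy^2: subtract (7/12y)·f_1 from -7/12xy^2 + 29/3xy - 57/2x + 11/12y^2 - 73/12y + 18 → 53/12xy - 57/2x + 23/6y^2 - 76/3y + 18
  leading term xy: subtract (-53/12)·f_1 from 53/12xy - 57/2x + 23/6y^2 - 76/3y + 18 → 45/4x + 23/6y^2 - 569/12y + 655/4
  leading term x: subtract (15/16)·h_4 from 45/4x + 23/6y^2 - 569/12y + 655/4 → 143/96y^2 - 431/48y + 245/32
  leading term y^2: no divisor's leading term divides it; move 143/96y^2 to the remainder.
  leading term y: no divisor's leading term divides it; move -431/48y to the remainder.
  leading term 1: no divisor's leading term divides it; move 245/32 to the remainder.
  remainder 143/96y^2 - 431/48y + 245/32 ≠ 0; add h_5 = 143/96y^2 - 431/48y + 245/32 to the basis.

S(f_2,f_3): lcm = x^2. S = -1/12xy + 2/3x + 11/12y - 49/12.
  leading term xy: subtract (1/12)·f_1 from -1/12xy + 2/3x + 11/12y - 49/12 → -1/12x + 4/3y - 41/6
  leading term x: subtract (-1/144)·h_4 from -1/12x + 4/3y - 41/6 → 5/288y^2 + 151/144y - 545/96
  leading term y^2: subtract (5/429)·h_5 from 5/288y^2 + 151/144y - 545/96 → 1979/1716y - 9895/1716
  leading term y: no divisor's leading term divides it; move 1979/1716y to the remainder.
  leading term 1: no divisor's leading term divides it; move -9895/1716 to the remainder.
  remainder 1979/1716y - 9895/1716 ≠ 0; add h_6 = 1979/1716y - 9895/1716 to the basis.

The other S-polynomials (S(f_1,h_4), S(f_2,h_4), S(f_3,h_4), S(f_1,h_5), S(f_2,h_5), S(f_3,h_5), S(h_4,h_5), S(f_1,h_6), S(f_2,h_6), S(f_3,h_6), S(h_4,h_6), S(h_5,h_6)) all reduce to 0 modulo the current basis, so we have a Gröbner basis.
Inter-reduce: drop elements whose leading term is divisible by another's, tail-reduce, and make monic.
Reduced Gröbner basis: {x + 2, y - 5}.

A lex Gröbner basis eliminates variables successively. Here y - 5 depends only on y, with roots {5}; lifting each root through the earlier basis elements recovers the full solutions.
  y = 5: the earlier basis element becomes x + 2 = 0, giving x = -2 — point (-2, 5).
Each listed point satisfies every original equation (direct substitution).
Zero-dimensionality of the ideal guarantees finitely many solutions over ℂ.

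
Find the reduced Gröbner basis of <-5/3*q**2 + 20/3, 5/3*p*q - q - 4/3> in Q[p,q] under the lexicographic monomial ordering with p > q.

The reduced Gröbner basis is the canonical form of the ideal for this ordering.

f_1 = -5/3*q**2 + 20/3, LT = q**2.
f_2 = 5/3*p*q - q - 4/3, LT = p*q.

S(f_1,f_2): lcm = p*q**2. S = -4*p + 3/5*q**2 + 4/5*q.
  leading term p: no divisor's leading term divides it; move -4*p to the remainder.
  leading term q**2: subtract (-9/25)·f_1 from 3/5*q**2 + 4/5*q → 4/5*q + 12/5
  leading term q: no divisor's leading term divides it; move 4/5*q to the remainder.
  leading term 1: no divisor's leading term divides it; move 12/5 to the remainder.
  remainder -4*p + 4/5*q + 12/5 ≠ 0; add g_3 = -4*p + 4/5*q + 12/5 to the basis.

S(f_1,g_3): leading monomials are coprime, so the S-polynomial reduces to 0 (Buchberger's first criterion).
S(f_2,g_3): lcm = p*q. S = 1/5*q**2 - 4/5.
  leading term q**2: subtract (-3/25)·f_1 from 1/5*q**2 - 4/5 → 0
  remainder 0.

Every S-polynomial of the final basis reduces to 0, so we have a Gröbner basis.
Inter-reduce: drop elements whose leading term is divisible by another's, tail-reduce, and make monic.

G = {p - 1/5*q - 3/5, q**2 - 4}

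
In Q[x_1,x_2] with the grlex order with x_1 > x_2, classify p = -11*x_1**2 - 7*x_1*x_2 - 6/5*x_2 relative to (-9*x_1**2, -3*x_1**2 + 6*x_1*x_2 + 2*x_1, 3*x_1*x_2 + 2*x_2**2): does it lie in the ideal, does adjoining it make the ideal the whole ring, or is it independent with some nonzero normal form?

First compute the reduced Gröbner basis of I by Buchberger's algorithm.
f_1 = -9*x_1**2, LT = x_1**2.
f_2 = -3*x_1**2 + 6*x_1*x_2 + 2*x_1, LT = x_1**2.
f_3 = 3*x_1*x_2 + 2*x_2**2, LT = x_1*x_2.

S(f_1,f_2): lcm = x_1**2. S = 2*x_1*x_2 + 2/3*x_1.
  leading term x_1*x_2: subtract (2/3)·f_3 from 2*x_1*x_2 + 2/3*x_1 → -4/3*x_2**2 + 2/3*x_1
  leading term x_2**2: no divisor's leading term divides it; move -4/3*x_2**2 to the remainder.
  leading term x_1: no divisor's leading term divides it; move 2/3*x_1 to the remainder.
  remainder -4/3*x_2**2 + 2/3*x_1 ≠ 0; add h_4 = -4/3*x_2**2 + 2/3*x_1 to the basis.

S(f_1,f_3): lcm = x_1**2*x_2. S = -2/3*x_1*x_2**2.
  leading term x_1*x_2**2: subtract (-2/9*x_2)·f_3 from -2/3*x_1*x_2**2 → 4/9*x_2**3
  leading term x_2**3: subtract (-1/3*x_2)·h_4 from 4/9*x_2**3 → 2/9*x_1*x_2
  leading term x_1*x_2: subtract (2/27)·f_3 from 2/9*x_1*x_2 → -4/27*x_2**2
  leading term x_2**2: subtract (1/9)·h_4 from -4/27*x_2**2 → -2/27*x_1
  leading term x_1: no divisor's leading term divides it; move -2/27*x_1 to the remainder.
  remainder -2/27*x_1 ≠ 0; add h_5 = -2/27*x_1 to the basis.

The other S-polynomials (S(f_2,f_3), S(f_1,h_4), S(f_2,h_4), S(f_3,h_4), S(f_1,h_5), S(f_2,h_5), S(f_3,h_5), S(h_4,h_5)) all reduce to 0 modulo the current basis, so we have a Gröbner basis.
Inter-reduce: drop elements whose leading term is divisible by another's, tail-reduce, and make monic.
Reduced Gröbner basis: {x_2**2, x_1}.
Label its elements g_1 = x_2**2, g_2 = x_1.

Reduce p = -11*x_1**2 - 7*x_1*x_2 - 6/5*x_2 modulo G:
  leading term x_1**2: subtract (-11*x_1)·g_2 from -11*x_1**2 - 7*x_1*x_2 - 6/5*x_2 → -7*x_1*x_2 - 6/5*x_2
  leading term x_1*x_2: subtract (-7*x_2)·g_2 from -7*x_1*x_2 - 6/5*x_2 → -6/5*x_2
  leading term x_2: no divisor's leading term divides it; move -6/5*x_2 to the remainder.
  normal form = -6/5*x_2.
The normal form is nonzero, so p ∉ I. Since p minus its normal form lies in I, I + (p) = I + (r) where r = -6/5*x_2; decide whether this ideal is the whole ring.
Run Buchberger on G together with r (pairs among the g_i already reduce to 0 since G is a Gröbner basis):
g_1 = x_2**2, LT = x_2**2.
g_2 = x_1, LT = x_1.
r = -6/5*x_2, LT = x_2.

The S-polynomials (S(g_1,g_2), S(g_1,r), S(g_2,r)) all reduce to 0 modulo the current basis, so we have a Gröbner basis.
Inter-reduce: drop elements whose leading term is divisible by another's, tail-reduce, and make monic.
Reduced Gröbner basis: {x_1, x_2}.
The reduced Gröbner basis of I + (p) is {x_1, x_2} ≠ {1}, a proper ideal, so the enlarged system stays consistent: p is independent of I, with normal form -6/5*x_2.

-11*x_1**2 - 7*x_1*x_2 - 6/5*x_2 is independent of I; its normal form modulo I is -6/5*x_2.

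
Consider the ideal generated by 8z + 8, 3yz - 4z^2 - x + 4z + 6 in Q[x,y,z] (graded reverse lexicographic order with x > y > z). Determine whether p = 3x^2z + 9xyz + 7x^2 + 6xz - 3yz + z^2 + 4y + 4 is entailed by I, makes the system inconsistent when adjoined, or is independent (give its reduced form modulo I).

First compute the reduced Gröbner basis of I by Buchberger's algorithm.
f_1 = 8z + 8, LT = z.
f_2 = 3yz - 4z^2 - x + 4z + 6, LT = yz.

S(f_1,f_2): lcm = yz. S = 4/3z^2 + 1/3x + y - 4/3z - 2.
  leading term z^2: subtract (1/6z)·f_1 from 4/3z^2 + 1/3x + y - 4/3z - 2 → 1/3x + y - 8/3z - 2
  leading term x: no divisor's leading term divides it; move 1/3x to the remainder.
  leading term y: no divisor's leading term divides it; move y to the remainder.
  leading term z: subtract (-1/3)·f_1 from -8/3z - 2 → 2/3
  leading term 1: no divisor's leading term divides it; move 2/3 to the remainder.
  remainder 1/3x + y + 2/3 ≠ 0; add h_3 = 1/3x + y + 2/3 to the basis.

The other S-polynomials (S(f_1,h_3), S(f_2,h_3)) all reduce to 0 modulo the current basis, so we have a Gröbner basis.
Inter-reduce: drop elements whose leading term is divisible by another's, tail-reduce, and make monic.
Reduced Gröbner basis: {x + 3y + 2, z + 1}.
Label its elements g_1 = x + 3y + 2, g_2 = z + 1.

Reduce p = 3x^2z + 9xyz + 7x^2 + 6xz - 3yz + z^2 + 4y + 4 modulo G:
  leading term x^2z: subtract (3xz)·g_1 from 3x^2z + 9xyz + 7x^2 + 6xz - 3yz + z^2 + 4y + 4 → 7x^2 - 3yz + z^2 + 4y + 4
  leading term x^2: subtract (7x)·g_1 from 7x^2 - 3yz + z^2 + 4y + 4 → -21xy - 3yz + z^2 - 14x + 4y + 4
  leading term xy: subtract (-21y)·g_1 from -21xy - 3yz + z^2 - 14x + 4y + 4 → 63y^2 - 3yz + z^2 - 14x + 46y + 4
  leading term y^2: no divisor's leading term divides it; move 63y^2 to the remainder.
  leading term yz: subtract (-3y)·g_2 from -3yz + z^2 - 14x + 46y + 4 → z^2 - 14x + 49y + 4
  leading term z^2: subtract (z)·g_2 from z^2 - 14x + 49y + 4 → -14x + 49y - z + 4
  leading term x: subtract (-14)·g_1 from -14x + 49y - z + 4 → 91y - z + 32
  leading term y: no divisor's leading term divides it; move 91y to the remainder.
  leading term z: subtract (-1)·g_2 from -z + 32 → 33
  leading term 1: no divisor's leading term divides it; move 33 to the remainder.
  normal form = 63y^2 + 91y + 33.
The normal form is nonzero, so p ∉ I. Since p minus its normal form lies in I, I + (p) = I + (r) where r = 63y^2 + 91y + 33; decide whether this ideal is the whole ring.
Run Buchberger on G together with r (pairs among the g_i already reduce to 0 since G is a Gröbner basis):
g_1 = x + 3y + 2, LT = x.
g_2 = z + 1, LT = z.
r = 63y^2 + 91y + 33, LT = y^2.

The S-polynomials (S(g_1,g_2), S(g_1,r), S(g_2,r)) all reduce to 0 modulo the current basis, so we have a Gröbner basis.
Inter-reduce: drop elements whose leading term is divisible by another's, tail-reduce, and make monic.
Reduced Gröbner basis: {y^2 + 13/9y + 11/21, x + 3y + 2, z + 1}.
The reduced Gröbner basis of I + (p) is {y^2 + 13/9y + 11/21, x + 3y + 2, z + 1} ≠ {1}, a proper ideal, so the enlarged system stays consistent: p is independent of I, with normal form 63y^2 + 91y + 33.

3x^2z + 9xyz + 7x^2 + 6xz - 3yz + z^2 + 4y + 4 is independent of I; its normal form modulo I is 63y^2 + 91y + 33.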